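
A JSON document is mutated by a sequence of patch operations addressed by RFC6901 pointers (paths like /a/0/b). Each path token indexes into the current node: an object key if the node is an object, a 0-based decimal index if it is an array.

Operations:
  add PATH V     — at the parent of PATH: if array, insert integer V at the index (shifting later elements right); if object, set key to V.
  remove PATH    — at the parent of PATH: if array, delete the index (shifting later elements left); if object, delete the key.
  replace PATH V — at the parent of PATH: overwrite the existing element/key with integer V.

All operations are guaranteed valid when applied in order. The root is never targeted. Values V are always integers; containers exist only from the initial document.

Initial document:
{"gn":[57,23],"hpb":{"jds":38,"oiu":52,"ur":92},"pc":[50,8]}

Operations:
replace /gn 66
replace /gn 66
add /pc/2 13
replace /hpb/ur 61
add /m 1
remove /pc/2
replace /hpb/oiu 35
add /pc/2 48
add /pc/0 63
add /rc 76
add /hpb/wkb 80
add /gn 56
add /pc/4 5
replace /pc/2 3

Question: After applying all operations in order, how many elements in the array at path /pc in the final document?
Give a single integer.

After op 1 (replace /gn 66): {"gn":66,"hpb":{"jds":38,"oiu":52,"ur":92},"pc":[50,8]}
After op 2 (replace /gn 66): {"gn":66,"hpb":{"jds":38,"oiu":52,"ur":92},"pc":[50,8]}
After op 3 (add /pc/2 13): {"gn":66,"hpb":{"jds":38,"oiu":52,"ur":92},"pc":[50,8,13]}
After op 4 (replace /hpb/ur 61): {"gn":66,"hpb":{"jds":38,"oiu":52,"ur":61},"pc":[50,8,13]}
After op 5 (add /m 1): {"gn":66,"hpb":{"jds":38,"oiu":52,"ur":61},"m":1,"pc":[50,8,13]}
After op 6 (remove /pc/2): {"gn":66,"hpb":{"jds":38,"oiu":52,"ur":61},"m":1,"pc":[50,8]}
After op 7 (replace /hpb/oiu 35): {"gn":66,"hpb":{"jds":38,"oiu":35,"ur":61},"m":1,"pc":[50,8]}
After op 8 (add /pc/2 48): {"gn":66,"hpb":{"jds":38,"oiu":35,"ur":61},"m":1,"pc":[50,8,48]}
After op 9 (add /pc/0 63): {"gn":66,"hpb":{"jds":38,"oiu":35,"ur":61},"m":1,"pc":[63,50,8,48]}
After op 10 (add /rc 76): {"gn":66,"hpb":{"jds":38,"oiu":35,"ur":61},"m":1,"pc":[63,50,8,48],"rc":76}
After op 11 (add /hpb/wkb 80): {"gn":66,"hpb":{"jds":38,"oiu":35,"ur":61,"wkb":80},"m":1,"pc":[63,50,8,48],"rc":76}
After op 12 (add /gn 56): {"gn":56,"hpb":{"jds":38,"oiu":35,"ur":61,"wkb":80},"m":1,"pc":[63,50,8,48],"rc":76}
After op 13 (add /pc/4 5): {"gn":56,"hpb":{"jds":38,"oiu":35,"ur":61,"wkb":80},"m":1,"pc":[63,50,8,48,5],"rc":76}
After op 14 (replace /pc/2 3): {"gn":56,"hpb":{"jds":38,"oiu":35,"ur":61,"wkb":80},"m":1,"pc":[63,50,3,48,5],"rc":76}
Size at path /pc: 5

Answer: 5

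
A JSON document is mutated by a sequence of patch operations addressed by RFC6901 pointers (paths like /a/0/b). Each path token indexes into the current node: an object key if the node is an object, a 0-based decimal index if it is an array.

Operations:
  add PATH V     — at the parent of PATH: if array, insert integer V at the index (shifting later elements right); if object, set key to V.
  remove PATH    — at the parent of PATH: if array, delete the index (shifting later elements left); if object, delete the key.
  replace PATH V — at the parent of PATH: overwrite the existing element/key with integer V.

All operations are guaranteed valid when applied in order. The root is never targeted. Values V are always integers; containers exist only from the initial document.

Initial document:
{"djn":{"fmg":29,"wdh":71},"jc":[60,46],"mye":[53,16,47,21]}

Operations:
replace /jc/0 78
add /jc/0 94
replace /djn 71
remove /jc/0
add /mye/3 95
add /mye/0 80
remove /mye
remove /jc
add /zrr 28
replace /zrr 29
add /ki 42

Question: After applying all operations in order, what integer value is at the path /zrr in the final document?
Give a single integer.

Answer: 29

Derivation:
After op 1 (replace /jc/0 78): {"djn":{"fmg":29,"wdh":71},"jc":[78,46],"mye":[53,16,47,21]}
After op 2 (add /jc/0 94): {"djn":{"fmg":29,"wdh":71},"jc":[94,78,46],"mye":[53,16,47,21]}
After op 3 (replace /djn 71): {"djn":71,"jc":[94,78,46],"mye":[53,16,47,21]}
After op 4 (remove /jc/0): {"djn":71,"jc":[78,46],"mye":[53,16,47,21]}
After op 5 (add /mye/3 95): {"djn":71,"jc":[78,46],"mye":[53,16,47,95,21]}
After op 6 (add /mye/0 80): {"djn":71,"jc":[78,46],"mye":[80,53,16,47,95,21]}
After op 7 (remove /mye): {"djn":71,"jc":[78,46]}
After op 8 (remove /jc): {"djn":71}
After op 9 (add /zrr 28): {"djn":71,"zrr":28}
After op 10 (replace /zrr 29): {"djn":71,"zrr":29}
After op 11 (add /ki 42): {"djn":71,"ki":42,"zrr":29}
Value at /zrr: 29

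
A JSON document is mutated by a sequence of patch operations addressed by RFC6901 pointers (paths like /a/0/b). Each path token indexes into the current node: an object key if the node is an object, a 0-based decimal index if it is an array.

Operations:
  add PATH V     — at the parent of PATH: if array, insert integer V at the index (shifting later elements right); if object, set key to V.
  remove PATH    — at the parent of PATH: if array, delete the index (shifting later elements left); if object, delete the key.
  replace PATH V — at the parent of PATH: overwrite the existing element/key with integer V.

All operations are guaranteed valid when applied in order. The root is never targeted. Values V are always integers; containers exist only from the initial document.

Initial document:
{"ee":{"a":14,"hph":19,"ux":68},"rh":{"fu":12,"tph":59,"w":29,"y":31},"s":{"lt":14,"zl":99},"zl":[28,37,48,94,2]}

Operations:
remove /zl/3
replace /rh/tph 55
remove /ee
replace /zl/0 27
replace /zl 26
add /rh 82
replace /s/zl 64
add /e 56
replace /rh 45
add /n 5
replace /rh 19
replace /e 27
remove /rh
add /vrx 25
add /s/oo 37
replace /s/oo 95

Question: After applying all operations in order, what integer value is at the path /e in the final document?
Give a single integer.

Answer: 27

Derivation:
After op 1 (remove /zl/3): {"ee":{"a":14,"hph":19,"ux":68},"rh":{"fu":12,"tph":59,"w":29,"y":31},"s":{"lt":14,"zl":99},"zl":[28,37,48,2]}
After op 2 (replace /rh/tph 55): {"ee":{"a":14,"hph":19,"ux":68},"rh":{"fu":12,"tph":55,"w":29,"y":31},"s":{"lt":14,"zl":99},"zl":[28,37,48,2]}
After op 3 (remove /ee): {"rh":{"fu":12,"tph":55,"w":29,"y":31},"s":{"lt":14,"zl":99},"zl":[28,37,48,2]}
After op 4 (replace /zl/0 27): {"rh":{"fu":12,"tph":55,"w":29,"y":31},"s":{"lt":14,"zl":99},"zl":[27,37,48,2]}
After op 5 (replace /zl 26): {"rh":{"fu":12,"tph":55,"w":29,"y":31},"s":{"lt":14,"zl":99},"zl":26}
After op 6 (add /rh 82): {"rh":82,"s":{"lt":14,"zl":99},"zl":26}
After op 7 (replace /s/zl 64): {"rh":82,"s":{"lt":14,"zl":64},"zl":26}
After op 8 (add /e 56): {"e":56,"rh":82,"s":{"lt":14,"zl":64},"zl":26}
After op 9 (replace /rh 45): {"e":56,"rh":45,"s":{"lt":14,"zl":64},"zl":26}
After op 10 (add /n 5): {"e":56,"n":5,"rh":45,"s":{"lt":14,"zl":64},"zl":26}
After op 11 (replace /rh 19): {"e":56,"n":5,"rh":19,"s":{"lt":14,"zl":64},"zl":26}
After op 12 (replace /e 27): {"e":27,"n":5,"rh":19,"s":{"lt":14,"zl":64},"zl":26}
After op 13 (remove /rh): {"e":27,"n":5,"s":{"lt":14,"zl":64},"zl":26}
After op 14 (add /vrx 25): {"e":27,"n":5,"s":{"lt":14,"zl":64},"vrx":25,"zl":26}
After op 15 (add /s/oo 37): {"e":27,"n":5,"s":{"lt":14,"oo":37,"zl":64},"vrx":25,"zl":26}
After op 16 (replace /s/oo 95): {"e":27,"n":5,"s":{"lt":14,"oo":95,"zl":64},"vrx":25,"zl":26}
Value at /e: 27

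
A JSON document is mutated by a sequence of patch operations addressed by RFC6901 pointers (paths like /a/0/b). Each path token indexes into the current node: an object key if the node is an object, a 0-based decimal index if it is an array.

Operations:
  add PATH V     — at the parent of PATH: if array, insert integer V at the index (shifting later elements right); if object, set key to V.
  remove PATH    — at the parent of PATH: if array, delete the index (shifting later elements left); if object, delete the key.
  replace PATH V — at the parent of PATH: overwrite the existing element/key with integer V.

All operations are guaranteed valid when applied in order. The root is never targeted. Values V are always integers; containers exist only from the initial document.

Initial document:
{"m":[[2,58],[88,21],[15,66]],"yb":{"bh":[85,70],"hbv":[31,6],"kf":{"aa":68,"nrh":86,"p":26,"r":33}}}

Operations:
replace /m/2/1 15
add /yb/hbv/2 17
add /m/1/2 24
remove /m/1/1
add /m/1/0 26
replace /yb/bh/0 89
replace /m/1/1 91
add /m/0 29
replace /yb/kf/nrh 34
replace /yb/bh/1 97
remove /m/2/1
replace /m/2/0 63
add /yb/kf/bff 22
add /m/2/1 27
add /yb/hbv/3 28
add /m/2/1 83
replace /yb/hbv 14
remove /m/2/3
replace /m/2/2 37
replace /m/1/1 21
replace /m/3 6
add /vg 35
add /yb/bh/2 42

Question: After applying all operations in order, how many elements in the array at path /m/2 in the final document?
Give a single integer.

After op 1 (replace /m/2/1 15): {"m":[[2,58],[88,21],[15,15]],"yb":{"bh":[85,70],"hbv":[31,6],"kf":{"aa":68,"nrh":86,"p":26,"r":33}}}
After op 2 (add /yb/hbv/2 17): {"m":[[2,58],[88,21],[15,15]],"yb":{"bh":[85,70],"hbv":[31,6,17],"kf":{"aa":68,"nrh":86,"p":26,"r":33}}}
After op 3 (add /m/1/2 24): {"m":[[2,58],[88,21,24],[15,15]],"yb":{"bh":[85,70],"hbv":[31,6,17],"kf":{"aa":68,"nrh":86,"p":26,"r":33}}}
After op 4 (remove /m/1/1): {"m":[[2,58],[88,24],[15,15]],"yb":{"bh":[85,70],"hbv":[31,6,17],"kf":{"aa":68,"nrh":86,"p":26,"r":33}}}
After op 5 (add /m/1/0 26): {"m":[[2,58],[26,88,24],[15,15]],"yb":{"bh":[85,70],"hbv":[31,6,17],"kf":{"aa":68,"nrh":86,"p":26,"r":33}}}
After op 6 (replace /yb/bh/0 89): {"m":[[2,58],[26,88,24],[15,15]],"yb":{"bh":[89,70],"hbv":[31,6,17],"kf":{"aa":68,"nrh":86,"p":26,"r":33}}}
After op 7 (replace /m/1/1 91): {"m":[[2,58],[26,91,24],[15,15]],"yb":{"bh":[89,70],"hbv":[31,6,17],"kf":{"aa":68,"nrh":86,"p":26,"r":33}}}
After op 8 (add /m/0 29): {"m":[29,[2,58],[26,91,24],[15,15]],"yb":{"bh":[89,70],"hbv":[31,6,17],"kf":{"aa":68,"nrh":86,"p":26,"r":33}}}
After op 9 (replace /yb/kf/nrh 34): {"m":[29,[2,58],[26,91,24],[15,15]],"yb":{"bh":[89,70],"hbv":[31,6,17],"kf":{"aa":68,"nrh":34,"p":26,"r":33}}}
After op 10 (replace /yb/bh/1 97): {"m":[29,[2,58],[26,91,24],[15,15]],"yb":{"bh":[89,97],"hbv":[31,6,17],"kf":{"aa":68,"nrh":34,"p":26,"r":33}}}
After op 11 (remove /m/2/1): {"m":[29,[2,58],[26,24],[15,15]],"yb":{"bh":[89,97],"hbv":[31,6,17],"kf":{"aa":68,"nrh":34,"p":26,"r":33}}}
After op 12 (replace /m/2/0 63): {"m":[29,[2,58],[63,24],[15,15]],"yb":{"bh":[89,97],"hbv":[31,6,17],"kf":{"aa":68,"nrh":34,"p":26,"r":33}}}
After op 13 (add /yb/kf/bff 22): {"m":[29,[2,58],[63,24],[15,15]],"yb":{"bh":[89,97],"hbv":[31,6,17],"kf":{"aa":68,"bff":22,"nrh":34,"p":26,"r":33}}}
After op 14 (add /m/2/1 27): {"m":[29,[2,58],[63,27,24],[15,15]],"yb":{"bh":[89,97],"hbv":[31,6,17],"kf":{"aa":68,"bff":22,"nrh":34,"p":26,"r":33}}}
After op 15 (add /yb/hbv/3 28): {"m":[29,[2,58],[63,27,24],[15,15]],"yb":{"bh":[89,97],"hbv":[31,6,17,28],"kf":{"aa":68,"bff":22,"nrh":34,"p":26,"r":33}}}
After op 16 (add /m/2/1 83): {"m":[29,[2,58],[63,83,27,24],[15,15]],"yb":{"bh":[89,97],"hbv":[31,6,17,28],"kf":{"aa":68,"bff":22,"nrh":34,"p":26,"r":33}}}
After op 17 (replace /yb/hbv 14): {"m":[29,[2,58],[63,83,27,24],[15,15]],"yb":{"bh":[89,97],"hbv":14,"kf":{"aa":68,"bff":22,"nrh":34,"p":26,"r":33}}}
After op 18 (remove /m/2/3): {"m":[29,[2,58],[63,83,27],[15,15]],"yb":{"bh":[89,97],"hbv":14,"kf":{"aa":68,"bff":22,"nrh":34,"p":26,"r":33}}}
After op 19 (replace /m/2/2 37): {"m":[29,[2,58],[63,83,37],[15,15]],"yb":{"bh":[89,97],"hbv":14,"kf":{"aa":68,"bff":22,"nrh":34,"p":26,"r":33}}}
After op 20 (replace /m/1/1 21): {"m":[29,[2,21],[63,83,37],[15,15]],"yb":{"bh":[89,97],"hbv":14,"kf":{"aa":68,"bff":22,"nrh":34,"p":26,"r":33}}}
After op 21 (replace /m/3 6): {"m":[29,[2,21],[63,83,37],6],"yb":{"bh":[89,97],"hbv":14,"kf":{"aa":68,"bff":22,"nrh":34,"p":26,"r":33}}}
After op 22 (add /vg 35): {"m":[29,[2,21],[63,83,37],6],"vg":35,"yb":{"bh":[89,97],"hbv":14,"kf":{"aa":68,"bff":22,"nrh":34,"p":26,"r":33}}}
After op 23 (add /yb/bh/2 42): {"m":[29,[2,21],[63,83,37],6],"vg":35,"yb":{"bh":[89,97,42],"hbv":14,"kf":{"aa":68,"bff":22,"nrh":34,"p":26,"r":33}}}
Size at path /m/2: 3

Answer: 3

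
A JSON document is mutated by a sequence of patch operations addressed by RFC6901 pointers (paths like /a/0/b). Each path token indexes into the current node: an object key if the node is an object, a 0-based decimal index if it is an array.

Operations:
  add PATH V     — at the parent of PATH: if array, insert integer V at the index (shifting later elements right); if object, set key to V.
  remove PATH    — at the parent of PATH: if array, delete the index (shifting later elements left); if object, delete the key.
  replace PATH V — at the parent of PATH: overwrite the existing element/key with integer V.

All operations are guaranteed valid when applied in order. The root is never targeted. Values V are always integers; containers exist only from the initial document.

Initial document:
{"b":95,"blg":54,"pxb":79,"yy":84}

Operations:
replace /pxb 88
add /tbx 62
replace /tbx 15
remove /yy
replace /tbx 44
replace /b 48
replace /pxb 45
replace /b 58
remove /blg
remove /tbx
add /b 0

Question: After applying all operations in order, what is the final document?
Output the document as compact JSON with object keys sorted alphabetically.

Answer: {"b":0,"pxb":45}

Derivation:
After op 1 (replace /pxb 88): {"b":95,"blg":54,"pxb":88,"yy":84}
After op 2 (add /tbx 62): {"b":95,"blg":54,"pxb":88,"tbx":62,"yy":84}
After op 3 (replace /tbx 15): {"b":95,"blg":54,"pxb":88,"tbx":15,"yy":84}
After op 4 (remove /yy): {"b":95,"blg":54,"pxb":88,"tbx":15}
After op 5 (replace /tbx 44): {"b":95,"blg":54,"pxb":88,"tbx":44}
After op 6 (replace /b 48): {"b":48,"blg":54,"pxb":88,"tbx":44}
After op 7 (replace /pxb 45): {"b":48,"blg":54,"pxb":45,"tbx":44}
After op 8 (replace /b 58): {"b":58,"blg":54,"pxb":45,"tbx":44}
After op 9 (remove /blg): {"b":58,"pxb":45,"tbx":44}
After op 10 (remove /tbx): {"b":58,"pxb":45}
After op 11 (add /b 0): {"b":0,"pxb":45}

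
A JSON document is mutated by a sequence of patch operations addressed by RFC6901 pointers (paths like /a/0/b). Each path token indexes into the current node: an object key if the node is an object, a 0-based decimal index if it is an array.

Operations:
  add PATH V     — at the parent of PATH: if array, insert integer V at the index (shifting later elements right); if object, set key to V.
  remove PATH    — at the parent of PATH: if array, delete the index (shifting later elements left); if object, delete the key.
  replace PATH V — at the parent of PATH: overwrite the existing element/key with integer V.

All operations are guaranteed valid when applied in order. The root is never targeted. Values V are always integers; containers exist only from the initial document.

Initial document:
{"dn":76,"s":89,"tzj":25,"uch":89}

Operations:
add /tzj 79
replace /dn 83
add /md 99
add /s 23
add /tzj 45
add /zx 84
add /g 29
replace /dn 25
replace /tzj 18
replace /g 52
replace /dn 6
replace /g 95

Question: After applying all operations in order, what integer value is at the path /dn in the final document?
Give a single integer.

After op 1 (add /tzj 79): {"dn":76,"s":89,"tzj":79,"uch":89}
After op 2 (replace /dn 83): {"dn":83,"s":89,"tzj":79,"uch":89}
After op 3 (add /md 99): {"dn":83,"md":99,"s":89,"tzj":79,"uch":89}
After op 4 (add /s 23): {"dn":83,"md":99,"s":23,"tzj":79,"uch":89}
After op 5 (add /tzj 45): {"dn":83,"md":99,"s":23,"tzj":45,"uch":89}
After op 6 (add /zx 84): {"dn":83,"md":99,"s":23,"tzj":45,"uch":89,"zx":84}
After op 7 (add /g 29): {"dn":83,"g":29,"md":99,"s":23,"tzj":45,"uch":89,"zx":84}
After op 8 (replace /dn 25): {"dn":25,"g":29,"md":99,"s":23,"tzj":45,"uch":89,"zx":84}
After op 9 (replace /tzj 18): {"dn":25,"g":29,"md":99,"s":23,"tzj":18,"uch":89,"zx":84}
After op 10 (replace /g 52): {"dn":25,"g":52,"md":99,"s":23,"tzj":18,"uch":89,"zx":84}
After op 11 (replace /dn 6): {"dn":6,"g":52,"md":99,"s":23,"tzj":18,"uch":89,"zx":84}
After op 12 (replace /g 95): {"dn":6,"g":95,"md":99,"s":23,"tzj":18,"uch":89,"zx":84}
Value at /dn: 6

Answer: 6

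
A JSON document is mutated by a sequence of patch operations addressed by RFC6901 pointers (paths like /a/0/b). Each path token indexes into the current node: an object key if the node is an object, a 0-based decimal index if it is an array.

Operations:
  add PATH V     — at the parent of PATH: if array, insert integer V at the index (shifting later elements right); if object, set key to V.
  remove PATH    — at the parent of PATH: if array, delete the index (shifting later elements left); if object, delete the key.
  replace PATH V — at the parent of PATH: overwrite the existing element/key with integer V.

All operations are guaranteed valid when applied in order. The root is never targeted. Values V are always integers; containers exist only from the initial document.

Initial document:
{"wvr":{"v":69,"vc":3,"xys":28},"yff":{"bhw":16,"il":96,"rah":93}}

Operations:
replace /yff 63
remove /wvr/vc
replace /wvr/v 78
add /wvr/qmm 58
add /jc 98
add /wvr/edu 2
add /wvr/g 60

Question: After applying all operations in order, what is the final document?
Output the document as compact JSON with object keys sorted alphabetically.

After op 1 (replace /yff 63): {"wvr":{"v":69,"vc":3,"xys":28},"yff":63}
After op 2 (remove /wvr/vc): {"wvr":{"v":69,"xys":28},"yff":63}
After op 3 (replace /wvr/v 78): {"wvr":{"v":78,"xys":28},"yff":63}
After op 4 (add /wvr/qmm 58): {"wvr":{"qmm":58,"v":78,"xys":28},"yff":63}
After op 5 (add /jc 98): {"jc":98,"wvr":{"qmm":58,"v":78,"xys":28},"yff":63}
After op 6 (add /wvr/edu 2): {"jc":98,"wvr":{"edu":2,"qmm":58,"v":78,"xys":28},"yff":63}
After op 7 (add /wvr/g 60): {"jc":98,"wvr":{"edu":2,"g":60,"qmm":58,"v":78,"xys":28},"yff":63}

Answer: {"jc":98,"wvr":{"edu":2,"g":60,"qmm":58,"v":78,"xys":28},"yff":63}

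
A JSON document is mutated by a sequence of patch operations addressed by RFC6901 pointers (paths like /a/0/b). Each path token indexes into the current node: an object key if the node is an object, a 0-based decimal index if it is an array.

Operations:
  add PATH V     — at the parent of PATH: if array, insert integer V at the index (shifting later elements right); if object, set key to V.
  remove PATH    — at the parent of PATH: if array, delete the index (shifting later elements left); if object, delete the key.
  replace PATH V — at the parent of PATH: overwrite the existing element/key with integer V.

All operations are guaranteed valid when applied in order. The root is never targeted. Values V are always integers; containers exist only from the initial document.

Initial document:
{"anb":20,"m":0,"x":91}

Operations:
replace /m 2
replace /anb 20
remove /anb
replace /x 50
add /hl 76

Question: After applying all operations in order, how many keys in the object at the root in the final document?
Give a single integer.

Answer: 3

Derivation:
After op 1 (replace /m 2): {"anb":20,"m":2,"x":91}
After op 2 (replace /anb 20): {"anb":20,"m":2,"x":91}
After op 3 (remove /anb): {"m":2,"x":91}
After op 4 (replace /x 50): {"m":2,"x":50}
After op 5 (add /hl 76): {"hl":76,"m":2,"x":50}
Size at the root: 3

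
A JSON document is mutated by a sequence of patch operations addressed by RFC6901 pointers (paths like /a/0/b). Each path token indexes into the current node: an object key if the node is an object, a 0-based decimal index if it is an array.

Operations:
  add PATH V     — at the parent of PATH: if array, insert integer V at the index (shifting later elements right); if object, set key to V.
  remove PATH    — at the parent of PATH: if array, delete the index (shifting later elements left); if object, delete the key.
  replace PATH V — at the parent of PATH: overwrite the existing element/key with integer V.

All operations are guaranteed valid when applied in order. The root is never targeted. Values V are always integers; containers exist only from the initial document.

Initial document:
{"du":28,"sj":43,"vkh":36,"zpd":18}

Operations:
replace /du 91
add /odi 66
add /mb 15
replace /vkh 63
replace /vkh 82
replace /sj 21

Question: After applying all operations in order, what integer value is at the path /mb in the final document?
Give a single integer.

Answer: 15

Derivation:
After op 1 (replace /du 91): {"du":91,"sj":43,"vkh":36,"zpd":18}
After op 2 (add /odi 66): {"du":91,"odi":66,"sj":43,"vkh":36,"zpd":18}
After op 3 (add /mb 15): {"du":91,"mb":15,"odi":66,"sj":43,"vkh":36,"zpd":18}
After op 4 (replace /vkh 63): {"du":91,"mb":15,"odi":66,"sj":43,"vkh":63,"zpd":18}
After op 5 (replace /vkh 82): {"du":91,"mb":15,"odi":66,"sj":43,"vkh":82,"zpd":18}
After op 6 (replace /sj 21): {"du":91,"mb":15,"odi":66,"sj":21,"vkh":82,"zpd":18}
Value at /mb: 15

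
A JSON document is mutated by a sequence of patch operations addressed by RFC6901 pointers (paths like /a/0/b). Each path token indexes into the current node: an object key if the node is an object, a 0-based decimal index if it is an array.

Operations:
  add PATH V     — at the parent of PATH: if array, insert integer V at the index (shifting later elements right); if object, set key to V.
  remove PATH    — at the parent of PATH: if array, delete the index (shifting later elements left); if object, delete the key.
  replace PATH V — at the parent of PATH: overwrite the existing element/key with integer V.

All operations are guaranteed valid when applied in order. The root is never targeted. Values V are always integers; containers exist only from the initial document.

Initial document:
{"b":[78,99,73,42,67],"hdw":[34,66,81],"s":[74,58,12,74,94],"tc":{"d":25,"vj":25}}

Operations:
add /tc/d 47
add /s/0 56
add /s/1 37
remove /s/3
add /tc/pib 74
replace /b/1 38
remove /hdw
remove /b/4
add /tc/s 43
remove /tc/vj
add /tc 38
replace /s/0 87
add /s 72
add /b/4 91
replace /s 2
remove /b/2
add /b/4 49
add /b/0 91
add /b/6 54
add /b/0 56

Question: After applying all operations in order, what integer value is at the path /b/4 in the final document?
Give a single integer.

After op 1 (add /tc/d 47): {"b":[78,99,73,42,67],"hdw":[34,66,81],"s":[74,58,12,74,94],"tc":{"d":47,"vj":25}}
After op 2 (add /s/0 56): {"b":[78,99,73,42,67],"hdw":[34,66,81],"s":[56,74,58,12,74,94],"tc":{"d":47,"vj":25}}
After op 3 (add /s/1 37): {"b":[78,99,73,42,67],"hdw":[34,66,81],"s":[56,37,74,58,12,74,94],"tc":{"d":47,"vj":25}}
After op 4 (remove /s/3): {"b":[78,99,73,42,67],"hdw":[34,66,81],"s":[56,37,74,12,74,94],"tc":{"d":47,"vj":25}}
After op 5 (add /tc/pib 74): {"b":[78,99,73,42,67],"hdw":[34,66,81],"s":[56,37,74,12,74,94],"tc":{"d":47,"pib":74,"vj":25}}
After op 6 (replace /b/1 38): {"b":[78,38,73,42,67],"hdw":[34,66,81],"s":[56,37,74,12,74,94],"tc":{"d":47,"pib":74,"vj":25}}
After op 7 (remove /hdw): {"b":[78,38,73,42,67],"s":[56,37,74,12,74,94],"tc":{"d":47,"pib":74,"vj":25}}
After op 8 (remove /b/4): {"b":[78,38,73,42],"s":[56,37,74,12,74,94],"tc":{"d":47,"pib":74,"vj":25}}
After op 9 (add /tc/s 43): {"b":[78,38,73,42],"s":[56,37,74,12,74,94],"tc":{"d":47,"pib":74,"s":43,"vj":25}}
After op 10 (remove /tc/vj): {"b":[78,38,73,42],"s":[56,37,74,12,74,94],"tc":{"d":47,"pib":74,"s":43}}
After op 11 (add /tc 38): {"b":[78,38,73,42],"s":[56,37,74,12,74,94],"tc":38}
After op 12 (replace /s/0 87): {"b":[78,38,73,42],"s":[87,37,74,12,74,94],"tc":38}
After op 13 (add /s 72): {"b":[78,38,73,42],"s":72,"tc":38}
After op 14 (add /b/4 91): {"b":[78,38,73,42,91],"s":72,"tc":38}
After op 15 (replace /s 2): {"b":[78,38,73,42,91],"s":2,"tc":38}
After op 16 (remove /b/2): {"b":[78,38,42,91],"s":2,"tc":38}
After op 17 (add /b/4 49): {"b":[78,38,42,91,49],"s":2,"tc":38}
After op 18 (add /b/0 91): {"b":[91,78,38,42,91,49],"s":2,"tc":38}
After op 19 (add /b/6 54): {"b":[91,78,38,42,91,49,54],"s":2,"tc":38}
After op 20 (add /b/0 56): {"b":[56,91,78,38,42,91,49,54],"s":2,"tc":38}
Value at /b/4: 42

Answer: 42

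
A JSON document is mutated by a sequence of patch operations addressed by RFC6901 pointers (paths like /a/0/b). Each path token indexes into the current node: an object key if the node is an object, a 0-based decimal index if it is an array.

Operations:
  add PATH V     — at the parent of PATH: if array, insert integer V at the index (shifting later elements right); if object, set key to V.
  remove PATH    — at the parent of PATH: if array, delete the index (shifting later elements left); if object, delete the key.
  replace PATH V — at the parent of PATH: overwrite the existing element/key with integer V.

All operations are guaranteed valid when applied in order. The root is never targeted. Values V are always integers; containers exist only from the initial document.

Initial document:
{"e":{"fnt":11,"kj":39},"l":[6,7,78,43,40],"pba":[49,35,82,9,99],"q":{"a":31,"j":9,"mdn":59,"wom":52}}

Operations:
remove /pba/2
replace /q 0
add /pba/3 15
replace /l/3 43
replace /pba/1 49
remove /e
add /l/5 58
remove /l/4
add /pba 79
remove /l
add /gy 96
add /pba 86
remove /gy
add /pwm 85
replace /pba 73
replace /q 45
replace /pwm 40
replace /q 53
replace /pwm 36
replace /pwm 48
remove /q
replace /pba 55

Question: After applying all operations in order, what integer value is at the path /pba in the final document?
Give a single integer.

After op 1 (remove /pba/2): {"e":{"fnt":11,"kj":39},"l":[6,7,78,43,40],"pba":[49,35,9,99],"q":{"a":31,"j":9,"mdn":59,"wom":52}}
After op 2 (replace /q 0): {"e":{"fnt":11,"kj":39},"l":[6,7,78,43,40],"pba":[49,35,9,99],"q":0}
After op 3 (add /pba/3 15): {"e":{"fnt":11,"kj":39},"l":[6,7,78,43,40],"pba":[49,35,9,15,99],"q":0}
After op 4 (replace /l/3 43): {"e":{"fnt":11,"kj":39},"l":[6,7,78,43,40],"pba":[49,35,9,15,99],"q":0}
After op 5 (replace /pba/1 49): {"e":{"fnt":11,"kj":39},"l":[6,7,78,43,40],"pba":[49,49,9,15,99],"q":0}
After op 6 (remove /e): {"l":[6,7,78,43,40],"pba":[49,49,9,15,99],"q":0}
After op 7 (add /l/5 58): {"l":[6,7,78,43,40,58],"pba":[49,49,9,15,99],"q":0}
After op 8 (remove /l/4): {"l":[6,7,78,43,58],"pba":[49,49,9,15,99],"q":0}
After op 9 (add /pba 79): {"l":[6,7,78,43,58],"pba":79,"q":0}
After op 10 (remove /l): {"pba":79,"q":0}
After op 11 (add /gy 96): {"gy":96,"pba":79,"q":0}
After op 12 (add /pba 86): {"gy":96,"pba":86,"q":0}
After op 13 (remove /gy): {"pba":86,"q":0}
After op 14 (add /pwm 85): {"pba":86,"pwm":85,"q":0}
After op 15 (replace /pba 73): {"pba":73,"pwm":85,"q":0}
After op 16 (replace /q 45): {"pba":73,"pwm":85,"q":45}
After op 17 (replace /pwm 40): {"pba":73,"pwm":40,"q":45}
After op 18 (replace /q 53): {"pba":73,"pwm":40,"q":53}
After op 19 (replace /pwm 36): {"pba":73,"pwm":36,"q":53}
After op 20 (replace /pwm 48): {"pba":73,"pwm":48,"q":53}
After op 21 (remove /q): {"pba":73,"pwm":48}
After op 22 (replace /pba 55): {"pba":55,"pwm":48}
Value at /pba: 55

Answer: 55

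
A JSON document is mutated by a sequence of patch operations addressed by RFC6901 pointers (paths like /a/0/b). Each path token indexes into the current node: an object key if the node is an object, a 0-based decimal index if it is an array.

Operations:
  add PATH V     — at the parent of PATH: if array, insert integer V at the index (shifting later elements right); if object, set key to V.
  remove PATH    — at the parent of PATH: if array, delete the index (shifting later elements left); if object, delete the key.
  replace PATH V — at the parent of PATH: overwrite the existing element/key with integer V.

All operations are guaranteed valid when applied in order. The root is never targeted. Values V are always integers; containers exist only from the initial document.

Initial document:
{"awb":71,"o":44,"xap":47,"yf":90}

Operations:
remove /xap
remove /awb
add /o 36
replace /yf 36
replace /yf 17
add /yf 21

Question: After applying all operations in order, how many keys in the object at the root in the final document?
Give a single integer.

After op 1 (remove /xap): {"awb":71,"o":44,"yf":90}
After op 2 (remove /awb): {"o":44,"yf":90}
After op 3 (add /o 36): {"o":36,"yf":90}
After op 4 (replace /yf 36): {"o":36,"yf":36}
After op 5 (replace /yf 17): {"o":36,"yf":17}
After op 6 (add /yf 21): {"o":36,"yf":21}
Size at the root: 2

Answer: 2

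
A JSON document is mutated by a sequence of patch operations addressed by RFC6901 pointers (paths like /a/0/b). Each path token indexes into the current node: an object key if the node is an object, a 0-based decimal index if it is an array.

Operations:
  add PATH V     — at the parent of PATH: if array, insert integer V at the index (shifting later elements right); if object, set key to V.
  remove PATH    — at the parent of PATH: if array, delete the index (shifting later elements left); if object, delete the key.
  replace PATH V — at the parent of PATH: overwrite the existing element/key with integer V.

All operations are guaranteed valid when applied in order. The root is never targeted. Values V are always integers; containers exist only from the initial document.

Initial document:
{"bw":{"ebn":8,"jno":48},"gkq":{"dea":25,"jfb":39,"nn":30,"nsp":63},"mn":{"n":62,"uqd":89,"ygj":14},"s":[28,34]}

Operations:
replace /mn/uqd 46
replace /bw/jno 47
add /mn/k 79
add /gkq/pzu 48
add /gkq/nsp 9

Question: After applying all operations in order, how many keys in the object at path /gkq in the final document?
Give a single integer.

Answer: 5

Derivation:
After op 1 (replace /mn/uqd 46): {"bw":{"ebn":8,"jno":48},"gkq":{"dea":25,"jfb":39,"nn":30,"nsp":63},"mn":{"n":62,"uqd":46,"ygj":14},"s":[28,34]}
After op 2 (replace /bw/jno 47): {"bw":{"ebn":8,"jno":47},"gkq":{"dea":25,"jfb":39,"nn":30,"nsp":63},"mn":{"n":62,"uqd":46,"ygj":14},"s":[28,34]}
After op 3 (add /mn/k 79): {"bw":{"ebn":8,"jno":47},"gkq":{"dea":25,"jfb":39,"nn":30,"nsp":63},"mn":{"k":79,"n":62,"uqd":46,"ygj":14},"s":[28,34]}
After op 4 (add /gkq/pzu 48): {"bw":{"ebn":8,"jno":47},"gkq":{"dea":25,"jfb":39,"nn":30,"nsp":63,"pzu":48},"mn":{"k":79,"n":62,"uqd":46,"ygj":14},"s":[28,34]}
After op 5 (add /gkq/nsp 9): {"bw":{"ebn":8,"jno":47},"gkq":{"dea":25,"jfb":39,"nn":30,"nsp":9,"pzu":48},"mn":{"k":79,"n":62,"uqd":46,"ygj":14},"s":[28,34]}
Size at path /gkq: 5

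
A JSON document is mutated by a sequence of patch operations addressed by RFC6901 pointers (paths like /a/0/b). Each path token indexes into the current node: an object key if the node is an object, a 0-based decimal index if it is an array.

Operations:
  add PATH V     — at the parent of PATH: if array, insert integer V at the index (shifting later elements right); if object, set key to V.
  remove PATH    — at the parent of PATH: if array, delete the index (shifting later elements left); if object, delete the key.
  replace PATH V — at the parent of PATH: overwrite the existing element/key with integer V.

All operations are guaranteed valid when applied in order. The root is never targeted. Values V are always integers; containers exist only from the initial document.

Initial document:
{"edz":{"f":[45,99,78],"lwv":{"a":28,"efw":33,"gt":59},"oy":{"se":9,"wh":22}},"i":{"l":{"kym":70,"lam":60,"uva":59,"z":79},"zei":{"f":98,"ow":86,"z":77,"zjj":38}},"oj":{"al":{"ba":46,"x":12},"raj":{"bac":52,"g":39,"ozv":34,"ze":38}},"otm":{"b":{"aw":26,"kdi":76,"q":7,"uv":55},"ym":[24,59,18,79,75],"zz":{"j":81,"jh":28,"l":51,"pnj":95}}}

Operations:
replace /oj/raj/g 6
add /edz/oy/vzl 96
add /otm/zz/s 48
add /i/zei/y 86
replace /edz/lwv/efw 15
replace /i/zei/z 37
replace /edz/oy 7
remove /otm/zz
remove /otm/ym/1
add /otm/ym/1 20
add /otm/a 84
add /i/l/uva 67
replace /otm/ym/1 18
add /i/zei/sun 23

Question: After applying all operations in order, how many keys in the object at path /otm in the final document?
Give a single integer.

After op 1 (replace /oj/raj/g 6): {"edz":{"f":[45,99,78],"lwv":{"a":28,"efw":33,"gt":59},"oy":{"se":9,"wh":22}},"i":{"l":{"kym":70,"lam":60,"uva":59,"z":79},"zei":{"f":98,"ow":86,"z":77,"zjj":38}},"oj":{"al":{"ba":46,"x":12},"raj":{"bac":52,"g":6,"ozv":34,"ze":38}},"otm":{"b":{"aw":26,"kdi":76,"q":7,"uv":55},"ym":[24,59,18,79,75],"zz":{"j":81,"jh":28,"l":51,"pnj":95}}}
After op 2 (add /edz/oy/vzl 96): {"edz":{"f":[45,99,78],"lwv":{"a":28,"efw":33,"gt":59},"oy":{"se":9,"vzl":96,"wh":22}},"i":{"l":{"kym":70,"lam":60,"uva":59,"z":79},"zei":{"f":98,"ow":86,"z":77,"zjj":38}},"oj":{"al":{"ba":46,"x":12},"raj":{"bac":52,"g":6,"ozv":34,"ze":38}},"otm":{"b":{"aw":26,"kdi":76,"q":7,"uv":55},"ym":[24,59,18,79,75],"zz":{"j":81,"jh":28,"l":51,"pnj":95}}}
After op 3 (add /otm/zz/s 48): {"edz":{"f":[45,99,78],"lwv":{"a":28,"efw":33,"gt":59},"oy":{"se":9,"vzl":96,"wh":22}},"i":{"l":{"kym":70,"lam":60,"uva":59,"z":79},"zei":{"f":98,"ow":86,"z":77,"zjj":38}},"oj":{"al":{"ba":46,"x":12},"raj":{"bac":52,"g":6,"ozv":34,"ze":38}},"otm":{"b":{"aw":26,"kdi":76,"q":7,"uv":55},"ym":[24,59,18,79,75],"zz":{"j":81,"jh":28,"l":51,"pnj":95,"s":48}}}
After op 4 (add /i/zei/y 86): {"edz":{"f":[45,99,78],"lwv":{"a":28,"efw":33,"gt":59},"oy":{"se":9,"vzl":96,"wh":22}},"i":{"l":{"kym":70,"lam":60,"uva":59,"z":79},"zei":{"f":98,"ow":86,"y":86,"z":77,"zjj":38}},"oj":{"al":{"ba":46,"x":12},"raj":{"bac":52,"g":6,"ozv":34,"ze":38}},"otm":{"b":{"aw":26,"kdi":76,"q":7,"uv":55},"ym":[24,59,18,79,75],"zz":{"j":81,"jh":28,"l":51,"pnj":95,"s":48}}}
After op 5 (replace /edz/lwv/efw 15): {"edz":{"f":[45,99,78],"lwv":{"a":28,"efw":15,"gt":59},"oy":{"se":9,"vzl":96,"wh":22}},"i":{"l":{"kym":70,"lam":60,"uva":59,"z":79},"zei":{"f":98,"ow":86,"y":86,"z":77,"zjj":38}},"oj":{"al":{"ba":46,"x":12},"raj":{"bac":52,"g":6,"ozv":34,"ze":38}},"otm":{"b":{"aw":26,"kdi":76,"q":7,"uv":55},"ym":[24,59,18,79,75],"zz":{"j":81,"jh":28,"l":51,"pnj":95,"s":48}}}
After op 6 (replace /i/zei/z 37): {"edz":{"f":[45,99,78],"lwv":{"a":28,"efw":15,"gt":59},"oy":{"se":9,"vzl":96,"wh":22}},"i":{"l":{"kym":70,"lam":60,"uva":59,"z":79},"zei":{"f":98,"ow":86,"y":86,"z":37,"zjj":38}},"oj":{"al":{"ba":46,"x":12},"raj":{"bac":52,"g":6,"ozv":34,"ze":38}},"otm":{"b":{"aw":26,"kdi":76,"q":7,"uv":55},"ym":[24,59,18,79,75],"zz":{"j":81,"jh":28,"l":51,"pnj":95,"s":48}}}
After op 7 (replace /edz/oy 7): {"edz":{"f":[45,99,78],"lwv":{"a":28,"efw":15,"gt":59},"oy":7},"i":{"l":{"kym":70,"lam":60,"uva":59,"z":79},"zei":{"f":98,"ow":86,"y":86,"z":37,"zjj":38}},"oj":{"al":{"ba":46,"x":12},"raj":{"bac":52,"g":6,"ozv":34,"ze":38}},"otm":{"b":{"aw":26,"kdi":76,"q":7,"uv":55},"ym":[24,59,18,79,75],"zz":{"j":81,"jh":28,"l":51,"pnj":95,"s":48}}}
After op 8 (remove /otm/zz): {"edz":{"f":[45,99,78],"lwv":{"a":28,"efw":15,"gt":59},"oy":7},"i":{"l":{"kym":70,"lam":60,"uva":59,"z":79},"zei":{"f":98,"ow":86,"y":86,"z":37,"zjj":38}},"oj":{"al":{"ba":46,"x":12},"raj":{"bac":52,"g":6,"ozv":34,"ze":38}},"otm":{"b":{"aw":26,"kdi":76,"q":7,"uv":55},"ym":[24,59,18,79,75]}}
After op 9 (remove /otm/ym/1): {"edz":{"f":[45,99,78],"lwv":{"a":28,"efw":15,"gt":59},"oy":7},"i":{"l":{"kym":70,"lam":60,"uva":59,"z":79},"zei":{"f":98,"ow":86,"y":86,"z":37,"zjj":38}},"oj":{"al":{"ba":46,"x":12},"raj":{"bac":52,"g":6,"ozv":34,"ze":38}},"otm":{"b":{"aw":26,"kdi":76,"q":7,"uv":55},"ym":[24,18,79,75]}}
After op 10 (add /otm/ym/1 20): {"edz":{"f":[45,99,78],"lwv":{"a":28,"efw":15,"gt":59},"oy":7},"i":{"l":{"kym":70,"lam":60,"uva":59,"z":79},"zei":{"f":98,"ow":86,"y":86,"z":37,"zjj":38}},"oj":{"al":{"ba":46,"x":12},"raj":{"bac":52,"g":6,"ozv":34,"ze":38}},"otm":{"b":{"aw":26,"kdi":76,"q":7,"uv":55},"ym":[24,20,18,79,75]}}
After op 11 (add /otm/a 84): {"edz":{"f":[45,99,78],"lwv":{"a":28,"efw":15,"gt":59},"oy":7},"i":{"l":{"kym":70,"lam":60,"uva":59,"z":79},"zei":{"f":98,"ow":86,"y":86,"z":37,"zjj":38}},"oj":{"al":{"ba":46,"x":12},"raj":{"bac":52,"g":6,"ozv":34,"ze":38}},"otm":{"a":84,"b":{"aw":26,"kdi":76,"q":7,"uv":55},"ym":[24,20,18,79,75]}}
After op 12 (add /i/l/uva 67): {"edz":{"f":[45,99,78],"lwv":{"a":28,"efw":15,"gt":59},"oy":7},"i":{"l":{"kym":70,"lam":60,"uva":67,"z":79},"zei":{"f":98,"ow":86,"y":86,"z":37,"zjj":38}},"oj":{"al":{"ba":46,"x":12},"raj":{"bac":52,"g":6,"ozv":34,"ze":38}},"otm":{"a":84,"b":{"aw":26,"kdi":76,"q":7,"uv":55},"ym":[24,20,18,79,75]}}
After op 13 (replace /otm/ym/1 18): {"edz":{"f":[45,99,78],"lwv":{"a":28,"efw":15,"gt":59},"oy":7},"i":{"l":{"kym":70,"lam":60,"uva":67,"z":79},"zei":{"f":98,"ow":86,"y":86,"z":37,"zjj":38}},"oj":{"al":{"ba":46,"x":12},"raj":{"bac":52,"g":6,"ozv":34,"ze":38}},"otm":{"a":84,"b":{"aw":26,"kdi":76,"q":7,"uv":55},"ym":[24,18,18,79,75]}}
After op 14 (add /i/zei/sun 23): {"edz":{"f":[45,99,78],"lwv":{"a":28,"efw":15,"gt":59},"oy":7},"i":{"l":{"kym":70,"lam":60,"uva":67,"z":79},"zei":{"f":98,"ow":86,"sun":23,"y":86,"z":37,"zjj":38}},"oj":{"al":{"ba":46,"x":12},"raj":{"bac":52,"g":6,"ozv":34,"ze":38}},"otm":{"a":84,"b":{"aw":26,"kdi":76,"q":7,"uv":55},"ym":[24,18,18,79,75]}}
Size at path /otm: 3

Answer: 3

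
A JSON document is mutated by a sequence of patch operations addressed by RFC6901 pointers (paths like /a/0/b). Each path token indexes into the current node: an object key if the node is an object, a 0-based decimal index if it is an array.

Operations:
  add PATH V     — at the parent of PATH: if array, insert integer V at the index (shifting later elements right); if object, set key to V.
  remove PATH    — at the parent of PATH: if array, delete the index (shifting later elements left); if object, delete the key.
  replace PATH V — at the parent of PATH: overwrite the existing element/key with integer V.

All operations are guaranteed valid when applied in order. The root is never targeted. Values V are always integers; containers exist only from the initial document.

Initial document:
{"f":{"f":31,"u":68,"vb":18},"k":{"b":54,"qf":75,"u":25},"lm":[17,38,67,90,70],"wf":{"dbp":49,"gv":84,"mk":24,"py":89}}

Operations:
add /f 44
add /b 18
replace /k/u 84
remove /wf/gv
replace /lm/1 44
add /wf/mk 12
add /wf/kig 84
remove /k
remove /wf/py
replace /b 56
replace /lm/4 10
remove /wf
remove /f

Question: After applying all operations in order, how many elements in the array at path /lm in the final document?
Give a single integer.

After op 1 (add /f 44): {"f":44,"k":{"b":54,"qf":75,"u":25},"lm":[17,38,67,90,70],"wf":{"dbp":49,"gv":84,"mk":24,"py":89}}
After op 2 (add /b 18): {"b":18,"f":44,"k":{"b":54,"qf":75,"u":25},"lm":[17,38,67,90,70],"wf":{"dbp":49,"gv":84,"mk":24,"py":89}}
After op 3 (replace /k/u 84): {"b":18,"f":44,"k":{"b":54,"qf":75,"u":84},"lm":[17,38,67,90,70],"wf":{"dbp":49,"gv":84,"mk":24,"py":89}}
After op 4 (remove /wf/gv): {"b":18,"f":44,"k":{"b":54,"qf":75,"u":84},"lm":[17,38,67,90,70],"wf":{"dbp":49,"mk":24,"py":89}}
After op 5 (replace /lm/1 44): {"b":18,"f":44,"k":{"b":54,"qf":75,"u":84},"lm":[17,44,67,90,70],"wf":{"dbp":49,"mk":24,"py":89}}
After op 6 (add /wf/mk 12): {"b":18,"f":44,"k":{"b":54,"qf":75,"u":84},"lm":[17,44,67,90,70],"wf":{"dbp":49,"mk":12,"py":89}}
After op 7 (add /wf/kig 84): {"b":18,"f":44,"k":{"b":54,"qf":75,"u":84},"lm":[17,44,67,90,70],"wf":{"dbp":49,"kig":84,"mk":12,"py":89}}
After op 8 (remove /k): {"b":18,"f":44,"lm":[17,44,67,90,70],"wf":{"dbp":49,"kig":84,"mk":12,"py":89}}
After op 9 (remove /wf/py): {"b":18,"f":44,"lm":[17,44,67,90,70],"wf":{"dbp":49,"kig":84,"mk":12}}
After op 10 (replace /b 56): {"b":56,"f":44,"lm":[17,44,67,90,70],"wf":{"dbp":49,"kig":84,"mk":12}}
After op 11 (replace /lm/4 10): {"b":56,"f":44,"lm":[17,44,67,90,10],"wf":{"dbp":49,"kig":84,"mk":12}}
After op 12 (remove /wf): {"b":56,"f":44,"lm":[17,44,67,90,10]}
After op 13 (remove /f): {"b":56,"lm":[17,44,67,90,10]}
Size at path /lm: 5

Answer: 5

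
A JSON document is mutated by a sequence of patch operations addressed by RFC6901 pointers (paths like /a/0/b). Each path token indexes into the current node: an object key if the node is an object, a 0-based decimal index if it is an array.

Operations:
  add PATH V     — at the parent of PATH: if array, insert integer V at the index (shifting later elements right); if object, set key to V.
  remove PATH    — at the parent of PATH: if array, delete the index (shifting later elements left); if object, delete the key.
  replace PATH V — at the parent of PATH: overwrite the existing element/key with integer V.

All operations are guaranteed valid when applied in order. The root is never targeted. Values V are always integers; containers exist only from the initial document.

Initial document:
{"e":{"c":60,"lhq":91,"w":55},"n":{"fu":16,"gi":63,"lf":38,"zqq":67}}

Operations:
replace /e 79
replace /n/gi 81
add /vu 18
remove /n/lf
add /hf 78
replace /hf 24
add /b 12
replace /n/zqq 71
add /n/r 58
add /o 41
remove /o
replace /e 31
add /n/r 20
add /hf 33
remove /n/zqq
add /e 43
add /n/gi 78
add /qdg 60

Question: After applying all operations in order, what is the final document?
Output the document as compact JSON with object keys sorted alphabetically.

Answer: {"b":12,"e":43,"hf":33,"n":{"fu":16,"gi":78,"r":20},"qdg":60,"vu":18}

Derivation:
After op 1 (replace /e 79): {"e":79,"n":{"fu":16,"gi":63,"lf":38,"zqq":67}}
After op 2 (replace /n/gi 81): {"e":79,"n":{"fu":16,"gi":81,"lf":38,"zqq":67}}
After op 3 (add /vu 18): {"e":79,"n":{"fu":16,"gi":81,"lf":38,"zqq":67},"vu":18}
After op 4 (remove /n/lf): {"e":79,"n":{"fu":16,"gi":81,"zqq":67},"vu":18}
After op 5 (add /hf 78): {"e":79,"hf":78,"n":{"fu":16,"gi":81,"zqq":67},"vu":18}
After op 6 (replace /hf 24): {"e":79,"hf":24,"n":{"fu":16,"gi":81,"zqq":67},"vu":18}
After op 7 (add /b 12): {"b":12,"e":79,"hf":24,"n":{"fu":16,"gi":81,"zqq":67},"vu":18}
After op 8 (replace /n/zqq 71): {"b":12,"e":79,"hf":24,"n":{"fu":16,"gi":81,"zqq":71},"vu":18}
After op 9 (add /n/r 58): {"b":12,"e":79,"hf":24,"n":{"fu":16,"gi":81,"r":58,"zqq":71},"vu":18}
After op 10 (add /o 41): {"b":12,"e":79,"hf":24,"n":{"fu":16,"gi":81,"r":58,"zqq":71},"o":41,"vu":18}
After op 11 (remove /o): {"b":12,"e":79,"hf":24,"n":{"fu":16,"gi":81,"r":58,"zqq":71},"vu":18}
After op 12 (replace /e 31): {"b":12,"e":31,"hf":24,"n":{"fu":16,"gi":81,"r":58,"zqq":71},"vu":18}
After op 13 (add /n/r 20): {"b":12,"e":31,"hf":24,"n":{"fu":16,"gi":81,"r":20,"zqq":71},"vu":18}
After op 14 (add /hf 33): {"b":12,"e":31,"hf":33,"n":{"fu":16,"gi":81,"r":20,"zqq":71},"vu":18}
After op 15 (remove /n/zqq): {"b":12,"e":31,"hf":33,"n":{"fu":16,"gi":81,"r":20},"vu":18}
After op 16 (add /e 43): {"b":12,"e":43,"hf":33,"n":{"fu":16,"gi":81,"r":20},"vu":18}
After op 17 (add /n/gi 78): {"b":12,"e":43,"hf":33,"n":{"fu":16,"gi":78,"r":20},"vu":18}
After op 18 (add /qdg 60): {"b":12,"e":43,"hf":33,"n":{"fu":16,"gi":78,"r":20},"qdg":60,"vu":18}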